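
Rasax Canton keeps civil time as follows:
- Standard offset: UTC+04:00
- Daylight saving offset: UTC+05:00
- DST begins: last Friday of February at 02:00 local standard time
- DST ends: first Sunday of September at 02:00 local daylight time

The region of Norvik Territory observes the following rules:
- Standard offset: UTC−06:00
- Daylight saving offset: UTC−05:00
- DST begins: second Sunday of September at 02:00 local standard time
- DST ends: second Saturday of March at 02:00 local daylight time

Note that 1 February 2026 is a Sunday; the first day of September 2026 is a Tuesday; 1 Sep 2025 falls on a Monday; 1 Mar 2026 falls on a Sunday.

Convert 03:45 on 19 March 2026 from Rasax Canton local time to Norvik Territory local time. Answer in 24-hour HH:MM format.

16:45

1 February 2026 is a Sunday, so Fridays fall on 6, 13, 20, 27; the last is February 27.
1 September 2026 is a Tuesday, so the first Sunday is September 6.
19 March 2026 falls between 27 February and 6 September, so daylight saving is in effect and Rasax Canton is at UTC+05:00.
03:45 Rasax Canton − 5h = 22:45 UTC (rolling into the previous day, 18 March 2026).
1 September 2025 is a Monday, so the first Sunday is September 7 and the second is September 14.
1 March 2026 is a Sunday, so the first Saturday is March 7 and the second is March 14.
At the standard offset (UTC−06:00), 22:45 UTC − 6h = 16:45 Norvik Territory standard time.
The standard-time date in Norvik Territory, 18 March 2026, does not fall between 14 September 2025 and 14 March 2026, so daylight saving is not in effect and Norvik Territory is at UTC−06:00.
22:45 UTC − 6h = 16:45 Norvik Territory.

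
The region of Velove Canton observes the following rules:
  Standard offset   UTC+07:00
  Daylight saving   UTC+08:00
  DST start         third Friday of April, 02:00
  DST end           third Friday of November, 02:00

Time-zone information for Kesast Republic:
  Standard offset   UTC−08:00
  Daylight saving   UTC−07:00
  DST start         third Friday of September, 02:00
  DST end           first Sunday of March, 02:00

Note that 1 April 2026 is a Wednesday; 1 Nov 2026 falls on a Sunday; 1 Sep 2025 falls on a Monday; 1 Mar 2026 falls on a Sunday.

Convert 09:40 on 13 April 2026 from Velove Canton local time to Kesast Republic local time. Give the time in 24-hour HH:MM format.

1 April 2026 is a Wednesday, so the first Friday is April 3 and the third is April 17.
1 November 2026 is a Sunday, so the first Friday is November 6 and the third is November 20.
13 April 2026 is outside the daylight-saving period (17 April – 20 November), so Velove Canton is on standard time, UTC+07:00.
09:40 Velove Canton − 7h = 02:40 UTC.
1 September 2025 is a Monday, so the first Friday is September 5 and the third is September 19.
1 March 2026 is a Sunday, so the first Sunday is March 1.
At the standard offset (UTC−08:00), 02:40 UTC − 8h = 18:40 Kesast Republic standard time (rolling into the previous day, 12 April 2026).
The standard-time date in Kesast Republic, 12 April 2026, is outside the daylight-saving period (19 September 2025 – 1 March 2026), so Kesast Republic is on standard time, UTC−08:00.
02:40 UTC − 8h = 18:40 Kesast Republic (rolling into the previous day, 12 April 2026).

18:40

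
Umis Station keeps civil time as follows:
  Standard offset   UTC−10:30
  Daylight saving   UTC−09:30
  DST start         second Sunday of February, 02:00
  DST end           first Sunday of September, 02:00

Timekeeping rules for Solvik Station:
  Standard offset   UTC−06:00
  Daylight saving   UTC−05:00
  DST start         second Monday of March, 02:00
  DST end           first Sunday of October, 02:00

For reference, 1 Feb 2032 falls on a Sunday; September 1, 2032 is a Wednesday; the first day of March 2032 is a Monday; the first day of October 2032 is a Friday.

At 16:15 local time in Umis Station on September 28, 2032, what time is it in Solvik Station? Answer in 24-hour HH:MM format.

1 February 2032 is a Sunday, so the first Sunday is February 1 and the second is February 8.
1 September 2032 is a Wednesday, so the first Sunday is September 5.
September 28, 2032 is outside the daylight-saving period (8 February – 5 September), so Umis Station is on standard time, UTC−10:30.
16:15 Umis Station + 10h30m = 02:45 UTC (rolling into the next day, 29 September 2032).
1 March 2032 is a Monday, so the first Monday is March 1 and the second is March 8.
1 October 2032 is a Friday, so the first Sunday is October 3.
At the standard offset (UTC−06:00), 02:45 UTC − 6h = 20:45 Solvik Station standard time (rolling into the previous day, 28 September 2032).
The standard-time date in Solvik Station, September 28, 2032, falls between 8 March and 3 October, so daylight saving is in effect and Solvik Station is at UTC−05:00.
02:45 UTC − 5h = 21:45 Solvik Station (rolling into the previous day, 28 September 2032).

21:45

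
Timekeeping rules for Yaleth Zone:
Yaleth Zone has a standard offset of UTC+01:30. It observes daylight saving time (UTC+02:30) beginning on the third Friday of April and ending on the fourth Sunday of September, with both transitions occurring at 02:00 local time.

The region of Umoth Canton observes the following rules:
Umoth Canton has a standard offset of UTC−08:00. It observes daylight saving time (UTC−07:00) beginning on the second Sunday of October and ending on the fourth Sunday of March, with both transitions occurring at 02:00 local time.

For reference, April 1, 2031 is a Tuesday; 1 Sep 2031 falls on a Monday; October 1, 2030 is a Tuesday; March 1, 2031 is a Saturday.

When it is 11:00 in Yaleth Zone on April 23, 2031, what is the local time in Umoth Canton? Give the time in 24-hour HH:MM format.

00:30

1 April 2031 is a Tuesday, so the first Friday is April 4 and the third is April 18.
1 September 2031 is a Monday, so the first Sunday is September 7 and the fourth is September 28.
April 23, 2031 lies within the daylight-saving period (18 April – 28 September), so Yaleth Zone is on daylight time, UTC+02:30.
11:00 Yaleth Zone − 2h30m = 08:30 UTC.
1 October 2030 is a Tuesday, so the first Sunday is October 6 and the second is October 13.
1 March 2031 is a Saturday, so the first Sunday is March 2 and the fourth is March 23.
At the standard offset (UTC−08:00), 08:30 UTC − 8h = 00:30 Umoth Canton standard time.
The standard-time date in Umoth Canton, April 23, 2031, does not fall between 13 October 2030 and 23 March 2031, so daylight saving is not in effect and Umoth Canton is at UTC−08:00.
08:30 UTC − 8h = 00:30 Umoth Canton.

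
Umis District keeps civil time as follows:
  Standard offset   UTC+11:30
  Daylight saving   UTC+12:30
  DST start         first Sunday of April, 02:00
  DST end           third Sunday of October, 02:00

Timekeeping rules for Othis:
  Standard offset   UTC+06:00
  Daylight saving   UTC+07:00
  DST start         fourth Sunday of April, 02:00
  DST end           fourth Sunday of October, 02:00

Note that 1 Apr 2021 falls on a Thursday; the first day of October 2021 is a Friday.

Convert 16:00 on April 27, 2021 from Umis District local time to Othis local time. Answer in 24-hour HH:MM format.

1 April 2021 is a Thursday, so the first Sunday is April 4.
1 October 2021 is a Friday, so the first Sunday is October 3 and the third is October 17.
Daylight saving runs 4 April – 17 October; April 27, 2021 is inside that window, so Umis District is at UTC+12:30.
16:00 Umis District − 12h30m = 03:30 UTC.
1 April 2021 is a Thursday, so the first Sunday is April 4 and the fourth is April 25.
1 October 2021 is a Friday, so the first Sunday is October 3 and the fourth is October 24.
At the standard offset (UTC+06:00), 03:30 UTC + 6h = 09:30 Othis standard time.
The standard-time date in Othis, April 27, 2021, lies within the daylight-saving period (25 April – 24 October), so Othis is on daylight time, UTC+07:00.
03:30 UTC + 7h = 10:30 Othis.

10:30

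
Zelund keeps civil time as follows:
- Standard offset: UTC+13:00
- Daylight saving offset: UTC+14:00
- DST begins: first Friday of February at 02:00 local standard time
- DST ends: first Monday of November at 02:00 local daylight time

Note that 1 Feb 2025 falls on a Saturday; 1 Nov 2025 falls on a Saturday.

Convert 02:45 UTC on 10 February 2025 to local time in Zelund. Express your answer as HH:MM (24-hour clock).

1 February 2025 is a Saturday, so the first Friday is February 7.
1 November 2025 is a Saturday, so the first Monday is November 3.
At the standard offset (UTC+13:00), 02:45 UTC + 13h = 15:45 Zelund standard time.
The standard-time date in Zelund, 10 February 2025, falls between 7 February and 3 November, so daylight saving is in effect and Zelund is at UTC+14:00.
02:45 UTC + 14h = 16:45 local.

16:45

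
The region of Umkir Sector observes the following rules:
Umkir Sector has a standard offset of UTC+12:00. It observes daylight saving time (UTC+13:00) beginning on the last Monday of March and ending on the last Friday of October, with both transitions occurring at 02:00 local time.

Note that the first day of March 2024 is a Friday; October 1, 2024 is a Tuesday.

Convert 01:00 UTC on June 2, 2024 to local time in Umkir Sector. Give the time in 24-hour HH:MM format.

14:00

1 March 2024 is a Friday, so Mondays fall on 4, 11, 18, 25; the last is March 25.
1 October 2024 is a Tuesday, so Fridays fall on 4, 11, 18, 25; the last is October 25.
At the standard offset (UTC+12:00), 01:00 UTC + 12h = 13:00 Umkir Sector standard time.
The standard-time date in Umkir Sector, June 2, 2024, falls between 25 March and 25 October, so daylight saving is in effect and Umkir Sector is at UTC+13:00.
01:00 UTC + 13h = 14:00 local.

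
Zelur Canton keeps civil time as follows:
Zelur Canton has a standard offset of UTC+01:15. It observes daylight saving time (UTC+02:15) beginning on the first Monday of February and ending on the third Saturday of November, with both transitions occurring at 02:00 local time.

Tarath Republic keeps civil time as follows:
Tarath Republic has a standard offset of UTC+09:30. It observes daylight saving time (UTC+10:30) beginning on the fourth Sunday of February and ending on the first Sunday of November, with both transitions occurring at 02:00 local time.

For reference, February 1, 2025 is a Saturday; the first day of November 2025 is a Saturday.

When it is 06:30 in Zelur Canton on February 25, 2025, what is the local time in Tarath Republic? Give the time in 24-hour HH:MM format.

14:45

1 February 2025 is a Saturday, so the first Monday is February 3.
1 November 2025 is a Saturday, so the first Saturday is November 1 and the third is November 15.
February 25, 2025 lies within the daylight-saving period (3 February – 15 November), so Zelur Canton is on daylight time, UTC+02:15.
06:30 Zelur Canton − 2h15m = 04:15 UTC.
1 February 2025 is a Saturday, so the first Sunday is February 2 and the fourth is February 23.
1 November 2025 is a Saturday, so the first Sunday is November 2.
At the standard offset (UTC+09:30), 04:15 UTC + 9h30m = 13:45 Tarath Republic standard time.
Daylight saving runs 23 February – 2 November; the standard-time date in Tarath Republic, February 25, 2025, is inside that window, so Tarath Republic is at UTC+10:30.
04:15 UTC + 10h30m = 14:45 Tarath Republic.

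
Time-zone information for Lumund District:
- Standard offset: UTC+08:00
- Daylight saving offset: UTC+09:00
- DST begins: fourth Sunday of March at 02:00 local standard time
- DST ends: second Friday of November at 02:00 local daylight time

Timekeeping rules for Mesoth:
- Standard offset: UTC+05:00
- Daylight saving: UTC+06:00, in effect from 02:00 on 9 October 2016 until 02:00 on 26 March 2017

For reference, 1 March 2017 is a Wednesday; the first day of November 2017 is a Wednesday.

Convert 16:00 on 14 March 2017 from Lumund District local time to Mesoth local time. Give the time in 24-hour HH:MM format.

14:00

1 March 2017 is a Wednesday, so the first Sunday is March 5 and the fourth is March 26.
1 November 2017 is a Wednesday, so the first Friday is November 3 and the second is November 10.
Daylight saving runs 26 March – 10 November; 14 March 2017 is outside that window, so Lumund District is on standard time at UTC+08:00.
16:00 Lumund District − 8h = 08:00 UTC.
At the standard offset (UTC+05:00), 08:00 UTC + 5h = 13:00 Mesoth standard time.
The standard-time date in Mesoth, 14 March 2017, lies within the daylight-saving period (9 October 2016 – 26 March 2017), so Mesoth is on daylight time, UTC+06:00.
08:00 UTC + 6h = 14:00 Mesoth.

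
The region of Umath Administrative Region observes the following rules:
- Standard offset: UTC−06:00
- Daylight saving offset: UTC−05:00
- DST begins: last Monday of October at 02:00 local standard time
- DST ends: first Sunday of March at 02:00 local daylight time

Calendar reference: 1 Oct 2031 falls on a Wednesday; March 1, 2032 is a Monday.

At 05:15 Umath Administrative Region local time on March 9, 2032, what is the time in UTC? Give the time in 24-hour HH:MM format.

11:15

1 October 2031 is a Wednesday, so Mondays fall on 6, 13, 20, 27; the last is October 27.
1 March 2032 is a Monday, so the first Sunday is March 7.
March 9, 2032 does not fall between 27 October 2031 and 7 March 2032, so daylight saving is not in effect and Umath Administrative Region is at UTC−06:00.
05:15 local + 6h = 11:15 UTC.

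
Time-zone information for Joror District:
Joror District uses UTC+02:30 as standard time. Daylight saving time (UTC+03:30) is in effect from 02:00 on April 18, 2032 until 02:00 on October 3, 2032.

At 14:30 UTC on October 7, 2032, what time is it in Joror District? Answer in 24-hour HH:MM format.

17:00

At the standard offset (UTC+02:30), 14:30 UTC + 2h30m = 17:00 Joror District standard time.
The standard-time date in Joror District, October 7, 2032, does not fall between 18 April and 3 October, so daylight saving is not in effect and Joror District is at UTC+02:30.
14:30 UTC + 2h30m = 17:00 local.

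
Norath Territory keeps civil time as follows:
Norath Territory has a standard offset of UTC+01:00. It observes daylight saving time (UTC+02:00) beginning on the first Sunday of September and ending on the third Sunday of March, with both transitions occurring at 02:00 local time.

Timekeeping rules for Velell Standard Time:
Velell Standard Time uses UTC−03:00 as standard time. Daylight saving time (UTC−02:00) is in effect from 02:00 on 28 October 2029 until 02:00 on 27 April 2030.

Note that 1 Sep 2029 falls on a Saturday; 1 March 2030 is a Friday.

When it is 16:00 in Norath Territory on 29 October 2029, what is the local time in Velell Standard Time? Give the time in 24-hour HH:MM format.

12:00

1 September 2029 is a Saturday, so the first Sunday is September 2.
1 March 2030 is a Friday, so the first Sunday is March 3 and the third is March 17.
Daylight saving runs 2 September 2029 – 17 March 2030; 29 October 2029 is inside that window, so Norath Territory is at UTC+02:00.
16:00 Norath Territory − 2h = 14:00 UTC.
At the standard offset (UTC−03:00), 14:00 UTC − 3h = 11:00 Velell Standard Time standard time.
The standard-time date in Velell Standard Time, 29 October 2029, lies within the daylight-saving period (28 October 2029 – 27 April 2030), so Velell Standard Time is on daylight time, UTC−02:00.
14:00 UTC − 2h = 12:00 Velell Standard Time.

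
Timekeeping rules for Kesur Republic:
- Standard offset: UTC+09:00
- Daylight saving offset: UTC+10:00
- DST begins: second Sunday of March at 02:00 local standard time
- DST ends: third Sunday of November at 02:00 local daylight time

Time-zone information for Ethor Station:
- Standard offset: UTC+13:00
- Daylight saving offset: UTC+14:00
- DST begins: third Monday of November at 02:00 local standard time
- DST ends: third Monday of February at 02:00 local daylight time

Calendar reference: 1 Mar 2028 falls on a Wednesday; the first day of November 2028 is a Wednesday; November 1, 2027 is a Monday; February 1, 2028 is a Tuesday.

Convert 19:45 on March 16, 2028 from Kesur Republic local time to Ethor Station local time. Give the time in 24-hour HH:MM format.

1 March 2028 is a Wednesday, so the first Sunday is March 5 and the second is March 12.
1 November 2028 is a Wednesday, so the first Sunday is November 5 and the third is November 19.
Daylight saving runs 12 March – 19 November; March 16, 2028 is inside that window, so Kesur Republic is at UTC+10:00.
19:45 Kesur Republic − 10h = 09:45 UTC.
1 November 2027 is a Monday, so the first Monday is November 1 and the third is November 15.
1 February 2028 is a Tuesday, so the first Monday is February 7 and the third is February 21.
At the standard offset (UTC+13:00), 09:45 UTC + 13h = 22:45 Ethor Station standard time.
The standard-time date in Ethor Station, March 16, 2028, does not fall between 15 November 2027 and 21 February 2028, so daylight saving is not in effect and Ethor Station is at UTC+13:00.
09:45 UTC + 13h = 22:45 Ethor Station.

22:45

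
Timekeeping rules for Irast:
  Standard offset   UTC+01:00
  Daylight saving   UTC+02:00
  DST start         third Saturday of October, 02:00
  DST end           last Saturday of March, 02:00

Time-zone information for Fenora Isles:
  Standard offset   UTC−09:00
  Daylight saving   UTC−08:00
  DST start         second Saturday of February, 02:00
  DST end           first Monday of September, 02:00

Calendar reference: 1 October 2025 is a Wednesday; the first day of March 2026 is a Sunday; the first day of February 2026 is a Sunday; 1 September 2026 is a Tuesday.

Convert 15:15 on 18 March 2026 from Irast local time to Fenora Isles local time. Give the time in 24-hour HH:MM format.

1 October 2025 is a Wednesday, so the first Saturday is October 4 and the third is October 18.
1 March 2026 is a Sunday, so Saturdays fall on 7, 14, 21, 28; the last is March 28.
Daylight saving runs 18 October 2025 – 28 March 2026; 18 March 2026 is inside that window, so Irast is at UTC+02:00.
15:15 Irast − 2h = 13:15 UTC.
1 February 2026 is a Sunday, so the first Saturday is February 7 and the second is February 14.
1 September 2026 is a Tuesday, so the first Monday is September 7.
At the standard offset (UTC−09:00), 13:15 UTC − 9h = 04:15 Fenora Isles standard time.
Daylight saving runs 14 February – 7 September; the standard-time date in Fenora Isles, 18 March 2026, is inside that window, so Fenora Isles is at UTC−08:00.
13:15 UTC − 8h = 05:15 Fenora Isles.

05:15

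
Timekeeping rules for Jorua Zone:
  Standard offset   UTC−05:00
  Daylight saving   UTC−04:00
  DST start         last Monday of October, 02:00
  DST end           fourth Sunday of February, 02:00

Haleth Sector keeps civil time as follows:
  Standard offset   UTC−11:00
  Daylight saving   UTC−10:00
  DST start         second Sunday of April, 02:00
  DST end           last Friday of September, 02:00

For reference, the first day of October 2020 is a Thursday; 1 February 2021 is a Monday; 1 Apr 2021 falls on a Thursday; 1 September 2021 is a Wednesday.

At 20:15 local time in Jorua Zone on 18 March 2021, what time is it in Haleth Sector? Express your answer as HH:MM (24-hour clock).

14:15

1 October 2020 is a Thursday, so Mondays fall on 5, 12, 19, 26; the last is October 26.
1 February 2021 is a Monday, so the first Sunday is February 7 and the fourth is February 28.
Daylight saving runs 26 October 2020 – 28 February 2021; 18 March 2021 is outside that window, so Jorua Zone is on standard time at UTC−05:00.
20:15 Jorua Zone + 5h = 01:15 UTC (rolling into the next day, 19 March 2021).
1 April 2021 is a Thursday, so the first Sunday is April 4 and the second is April 11.
1 September 2021 is a Wednesday, so Fridays fall on 3, 10, 17, 24; the last is September 24.
At the standard offset (UTC−11:00), 01:15 UTC − 11h = 14:15 Haleth Sector standard time (rolling into the previous day, 18 March 2021).
The standard-time date in Haleth Sector, 18 March 2021, does not fall between 11 April and 24 September, so daylight saving is not in effect and Haleth Sector is at UTC−11:00.
01:15 UTC − 11h = 14:15 Haleth Sector (rolling into the previous day, 18 March 2021).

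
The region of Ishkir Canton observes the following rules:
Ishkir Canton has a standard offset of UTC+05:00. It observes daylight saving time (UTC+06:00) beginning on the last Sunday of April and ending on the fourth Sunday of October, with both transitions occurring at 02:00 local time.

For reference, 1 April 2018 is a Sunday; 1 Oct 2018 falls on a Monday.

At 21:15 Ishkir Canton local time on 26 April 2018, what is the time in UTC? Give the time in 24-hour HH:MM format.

1 April 2018 is a Sunday, so Sundays fall on 1, 8, 15, 22, 29; the last is April 29.
1 October 2018 is a Monday, so the first Sunday is October 7 and the fourth is October 28.
26 April 2018 does not fall between 29 April and 28 October, so daylight saving is not in effect and Ishkir Canton is at UTC+05:00.
21:15 local − 5h = 16:15 UTC.

16:15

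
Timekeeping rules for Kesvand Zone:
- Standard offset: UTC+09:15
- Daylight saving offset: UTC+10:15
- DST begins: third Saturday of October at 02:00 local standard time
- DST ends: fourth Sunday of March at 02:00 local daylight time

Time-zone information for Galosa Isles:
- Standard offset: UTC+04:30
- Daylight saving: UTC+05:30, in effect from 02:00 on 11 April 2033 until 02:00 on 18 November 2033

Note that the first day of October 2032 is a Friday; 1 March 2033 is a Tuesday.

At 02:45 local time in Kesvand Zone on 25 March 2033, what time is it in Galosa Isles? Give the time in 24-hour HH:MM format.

21:00

1 October 2032 is a Friday, so the first Saturday is October 2 and the third is October 16.
1 March 2033 is a Tuesday, so the first Sunday is March 6 and the fourth is March 27.
25 March 2033 lies within the daylight-saving period (16 October 2032 – 27 March 2033), so Kesvand Zone is on daylight time, UTC+10:15.
02:45 Kesvand Zone − 10h15m = 16:30 UTC (rolling into the previous day, 24 March 2033).
At the standard offset (UTC+04:30), 16:30 UTC + 4h30m = 21:00 Galosa Isles standard time.
The standard-time date in Galosa Isles, 24 March 2033, does not fall between 11 April and 18 November, so daylight saving is not in effect and Galosa Isles is at UTC+04:30.
16:30 UTC + 4h30m = 21:00 Galosa Isles.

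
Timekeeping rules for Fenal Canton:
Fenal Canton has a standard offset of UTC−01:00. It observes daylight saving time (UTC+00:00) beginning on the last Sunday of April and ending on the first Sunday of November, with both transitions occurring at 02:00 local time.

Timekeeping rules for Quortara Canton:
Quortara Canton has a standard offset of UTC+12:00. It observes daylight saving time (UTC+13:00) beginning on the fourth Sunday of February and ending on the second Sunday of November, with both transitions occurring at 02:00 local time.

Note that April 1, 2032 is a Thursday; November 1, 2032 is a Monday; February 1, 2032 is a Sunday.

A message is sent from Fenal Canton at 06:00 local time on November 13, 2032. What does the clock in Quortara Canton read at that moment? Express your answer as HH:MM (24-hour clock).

1 April 2032 is a Thursday, so Sundays fall on 4, 11, 18, 25; the last is April 25.
1 November 2032 is a Monday, so the first Sunday is November 7.
November 13, 2032 is outside the daylight-saving period (25 April – 7 November), so Fenal Canton is on standard time, UTC−01:00.
06:00 Fenal Canton + 1h = 07:00 UTC.
1 February 2032 is a Sunday, so the first Sunday is February 1 and the fourth is February 22.
1 November 2032 is a Monday, so the first Sunday is November 7 and the second is November 14.
At the standard offset (UTC+12:00), 07:00 UTC + 12h = 19:00 Quortara Canton standard time.
The standard-time date in Quortara Canton, November 13, 2032, falls between 22 February and 14 November, so daylight saving is in effect and Quortara Canton is at UTC+13:00.
07:00 UTC + 13h = 20:00 Quortara Canton.

20:00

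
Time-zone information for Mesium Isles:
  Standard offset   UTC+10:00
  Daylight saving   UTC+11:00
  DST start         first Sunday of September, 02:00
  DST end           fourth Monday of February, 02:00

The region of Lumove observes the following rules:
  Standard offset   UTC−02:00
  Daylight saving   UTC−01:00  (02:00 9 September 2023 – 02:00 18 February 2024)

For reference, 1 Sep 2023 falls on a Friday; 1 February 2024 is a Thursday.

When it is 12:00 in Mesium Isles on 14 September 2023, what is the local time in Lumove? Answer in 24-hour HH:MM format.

1 September 2023 is a Friday, so the first Sunday is September 3.
1 February 2024 is a Thursday, so the first Monday is February 5 and the fourth is February 26.
14 September 2023 lies within the daylight-saving period (3 September 2023 – 26 February 2024), so Mesium Isles is on daylight time, UTC+11:00.
12:00 Mesium Isles − 11h = 01:00 UTC.
At the standard offset (UTC−02:00), 01:00 UTC − 2h = 23:00 Lumove standard time (rolling into the previous day, 13 September 2023).
The standard-time date in Lumove, 13 September 2023, lies within the daylight-saving period (9 September 2023 – 18 February 2024), so Lumove is on daylight time, UTC−01:00.
01:00 UTC − 1h = 00:00 Lumove.

00:00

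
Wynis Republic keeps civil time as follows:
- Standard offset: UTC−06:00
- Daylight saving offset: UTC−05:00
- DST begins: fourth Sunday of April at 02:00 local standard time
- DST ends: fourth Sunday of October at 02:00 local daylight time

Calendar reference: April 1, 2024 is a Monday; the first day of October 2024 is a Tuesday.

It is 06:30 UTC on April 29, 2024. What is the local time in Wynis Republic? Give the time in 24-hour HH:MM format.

01:30

1 April 2024 is a Monday, so the first Sunday is April 7 and the fourth is April 28.
1 October 2024 is a Tuesday, so the first Sunday is October 6 and the fourth is October 27.
At the standard offset (UTC−06:00), 06:30 UTC − 6h = 00:30 Wynis Republic standard time.
The standard-time date in Wynis Republic, April 29, 2024, falls between 28 April and 27 October, so daylight saving is in effect and Wynis Republic is at UTC−05:00.
06:30 UTC − 5h = 01:30 local.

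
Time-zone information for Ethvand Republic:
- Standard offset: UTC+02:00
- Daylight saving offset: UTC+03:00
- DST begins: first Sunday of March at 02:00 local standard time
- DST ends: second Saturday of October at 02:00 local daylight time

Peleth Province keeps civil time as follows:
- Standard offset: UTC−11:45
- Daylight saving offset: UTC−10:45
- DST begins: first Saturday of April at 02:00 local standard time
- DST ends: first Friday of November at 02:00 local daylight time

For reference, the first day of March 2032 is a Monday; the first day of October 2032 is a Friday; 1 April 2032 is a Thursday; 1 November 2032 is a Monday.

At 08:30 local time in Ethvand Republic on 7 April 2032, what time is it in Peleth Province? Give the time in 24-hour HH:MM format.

18:45

1 March 2032 is a Monday, so the first Sunday is March 7.
1 October 2032 is a Friday, so the first Saturday is October 2 and the second is October 9.
Daylight saving runs 7 March – 9 October; 7 April 2032 is inside that window, so Ethvand Republic is at UTC+03:00.
08:30 Ethvand Republic − 3h = 05:30 UTC.
1 April 2032 is a Thursday, so the first Saturday is April 3.
1 November 2032 is a Monday, so the first Friday is November 5.
At the standard offset (UTC−11:45), 05:30 UTC − 11h45m = 17:45 Peleth Province standard time (rolling into the previous day, 6 April 2032).
The standard-time date in Peleth Province, 6 April 2032, lies within the daylight-saving period (3 April – 5 November), so Peleth Province is on daylight time, UTC−10:45.
05:30 UTC − 10h45m = 18:45 Peleth Province (rolling into the previous day, 6 April 2032).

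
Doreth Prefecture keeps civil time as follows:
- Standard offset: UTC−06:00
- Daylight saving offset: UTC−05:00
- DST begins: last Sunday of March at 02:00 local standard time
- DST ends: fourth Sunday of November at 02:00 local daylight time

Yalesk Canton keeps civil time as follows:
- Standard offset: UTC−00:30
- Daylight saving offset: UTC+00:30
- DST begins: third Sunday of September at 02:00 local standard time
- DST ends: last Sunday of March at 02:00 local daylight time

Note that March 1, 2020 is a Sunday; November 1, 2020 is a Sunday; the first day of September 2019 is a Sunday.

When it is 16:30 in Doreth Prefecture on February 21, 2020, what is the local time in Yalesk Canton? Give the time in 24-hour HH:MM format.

1 March 2020 is a Sunday, so Sundays fall on 1, 8, 15, 22, 29; the last is March 29.
1 November 2020 is a Sunday, so the first Sunday is November 1 and the fourth is November 22.
February 21, 2020 does not fall between 29 March and 22 November, so daylight saving is not in effect and Doreth Prefecture is at UTC−06:00.
16:30 Doreth Prefecture + 6h = 22:30 UTC.
1 September 2019 is a Sunday, so the first Sunday is September 1 and the third is September 15.
1 March 2020 is a Sunday, so Sundays fall on 1, 8, 15, 22, 29; the last is March 29.
At the standard offset (UTC−00:30), 22:30 UTC − 0h30m = 22:00 Yalesk Canton standard time.
Daylight saving runs 15 September 2019 – 29 March 2020; the standard-time date in Yalesk Canton, February 21, 2020, is inside that window, so Yalesk Canton is at UTC+00:30.
22:30 UTC + 0h30m = 23:00 Yalesk Canton.

23:00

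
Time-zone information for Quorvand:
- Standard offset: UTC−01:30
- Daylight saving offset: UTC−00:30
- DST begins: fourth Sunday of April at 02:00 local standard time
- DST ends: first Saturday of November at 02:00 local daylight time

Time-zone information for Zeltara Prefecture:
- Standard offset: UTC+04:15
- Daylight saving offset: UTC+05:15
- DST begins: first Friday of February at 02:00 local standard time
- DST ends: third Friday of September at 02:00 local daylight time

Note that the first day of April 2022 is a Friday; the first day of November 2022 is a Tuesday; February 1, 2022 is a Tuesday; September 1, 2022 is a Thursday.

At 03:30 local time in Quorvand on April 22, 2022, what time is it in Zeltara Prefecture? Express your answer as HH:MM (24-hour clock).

10:15

1 April 2022 is a Friday, so the first Sunday is April 3 and the fourth is April 24.
1 November 2022 is a Tuesday, so the first Saturday is November 5.
Daylight saving runs 24 April – 5 November; April 22, 2022 is outside that window, so Quorvand is on standard time at UTC−01:30.
03:30 Quorvand + 1h30m = 05:00 UTC.
1 February 2022 is a Tuesday, so the first Friday is February 4.
1 September 2022 is a Thursday, so the first Friday is September 2 and the third is September 16.
At the standard offset (UTC+04:15), 05:00 UTC + 4h15m = 09:15 Zeltara Prefecture standard time.
Daylight saving runs 4 February – 16 September; the standard-time date in Zeltara Prefecture, April 22, 2022, is inside that window, so Zeltara Prefecture is at UTC+05:15.
05:00 UTC + 5h15m = 10:15 Zeltara Prefecture.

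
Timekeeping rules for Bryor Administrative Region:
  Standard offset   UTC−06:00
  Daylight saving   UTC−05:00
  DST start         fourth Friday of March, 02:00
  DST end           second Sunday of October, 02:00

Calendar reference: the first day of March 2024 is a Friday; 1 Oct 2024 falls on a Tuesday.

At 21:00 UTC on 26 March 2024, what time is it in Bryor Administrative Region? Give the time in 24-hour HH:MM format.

1 March 2024 is a Friday, so the first Friday is March 1 and the fourth is March 22.
1 October 2024 is a Tuesday, so the first Sunday is October 6 and the second is October 13.
At the standard offset (UTC−06:00), 21:00 UTC − 6h = 15:00 Bryor Administrative Region standard time.
Daylight saving runs 22 March – 13 October; the standard-time date in Bryor Administrative Region, 26 March 2024, is inside that window, so Bryor Administrative Region is at UTC−05:00.
21:00 UTC − 5h = 16:00 local.

16:00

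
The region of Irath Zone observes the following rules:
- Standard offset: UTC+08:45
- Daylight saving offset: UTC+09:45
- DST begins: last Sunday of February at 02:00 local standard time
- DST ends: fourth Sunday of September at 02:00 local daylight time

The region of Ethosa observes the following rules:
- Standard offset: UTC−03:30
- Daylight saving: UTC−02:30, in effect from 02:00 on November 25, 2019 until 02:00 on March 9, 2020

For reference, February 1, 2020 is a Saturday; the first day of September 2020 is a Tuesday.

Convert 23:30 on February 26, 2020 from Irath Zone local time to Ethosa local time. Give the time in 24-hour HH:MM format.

11:15

1 February 2020 is a Saturday, so Sundays fall on 2, 9, 16, 23; the last is February 23.
1 September 2020 is a Tuesday, so the first Sunday is September 6 and the fourth is September 27.
Daylight saving runs 23 February – 27 September; February 26, 2020 is inside that window, so Irath Zone is at UTC+09:45.
23:30 Irath Zone − 9h45m = 13:45 UTC.
At the standard offset (UTC−03:30), 13:45 UTC − 3h30m = 10:15 Ethosa standard time.
The standard-time date in Ethosa, February 26, 2020, falls between 25 November 2019 and 9 March 2020, so daylight saving is in effect and Ethosa is at UTC−02:30.
13:45 UTC − 2h30m = 11:15 Ethosa.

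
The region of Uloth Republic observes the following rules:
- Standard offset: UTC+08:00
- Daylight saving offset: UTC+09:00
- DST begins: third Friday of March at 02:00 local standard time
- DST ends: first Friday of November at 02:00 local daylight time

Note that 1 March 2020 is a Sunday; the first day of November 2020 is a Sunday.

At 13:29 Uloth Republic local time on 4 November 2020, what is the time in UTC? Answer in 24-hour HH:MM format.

04:29

1 March 2020 is a Sunday, so the first Friday is March 6 and the third is March 20.
1 November 2020 is a Sunday, so the first Friday is November 6.
Daylight saving runs 20 March – 6 November; 4 November 2020 is inside that window, so Uloth Republic is at UTC+09:00.
13:29 local − 9h = 04:29 UTC.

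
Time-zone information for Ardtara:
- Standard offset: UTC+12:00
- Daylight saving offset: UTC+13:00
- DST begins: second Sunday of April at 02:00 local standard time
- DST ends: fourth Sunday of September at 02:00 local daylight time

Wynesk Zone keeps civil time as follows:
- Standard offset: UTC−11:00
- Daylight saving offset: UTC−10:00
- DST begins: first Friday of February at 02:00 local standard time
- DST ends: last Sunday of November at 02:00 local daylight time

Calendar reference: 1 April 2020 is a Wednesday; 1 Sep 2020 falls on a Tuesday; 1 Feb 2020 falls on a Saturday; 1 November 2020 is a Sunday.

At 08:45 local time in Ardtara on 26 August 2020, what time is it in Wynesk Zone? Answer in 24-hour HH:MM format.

09:45

1 April 2020 is a Wednesday, so the first Sunday is April 5 and the second is April 12.
1 September 2020 is a Tuesday, so the first Sunday is September 6 and the fourth is September 27.
26 August 2020 lies within the daylight-saving period (12 April – 27 September), so Ardtara is on daylight time, UTC+13:00.
08:45 Ardtara − 13h = 19:45 UTC (rolling into the previous day, 25 August 2020).
1 February 2020 is a Saturday, so the first Friday is February 7.
1 November 2020 is a Sunday, so Sundays fall on 1, 8, 15, 22, 29; the last is November 29.
At the standard offset (UTC−11:00), 19:45 UTC − 11h = 08:45 Wynesk Zone standard time.
The standard-time date in Wynesk Zone, 25 August 2020, lies within the daylight-saving period (7 February – 29 November), so Wynesk Zone is on daylight time, UTC−10:00.
19:45 UTC − 10h = 09:45 Wynesk Zone.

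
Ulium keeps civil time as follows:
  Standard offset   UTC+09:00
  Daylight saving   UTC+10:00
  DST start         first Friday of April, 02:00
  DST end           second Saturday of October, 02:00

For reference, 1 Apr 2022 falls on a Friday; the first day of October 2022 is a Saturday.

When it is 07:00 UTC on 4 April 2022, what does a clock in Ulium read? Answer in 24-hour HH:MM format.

17:00

1 April 2022 is a Friday, so the first Friday is April 1.
1 October 2022 is a Saturday, so the first Saturday is October 1 and the second is October 8.
At the standard offset (UTC+09:00), 07:00 UTC + 9h = 16:00 Ulium standard time.
Daylight saving runs 1 April – 8 October; the standard-time date in Ulium, 4 April 2022, is inside that window, so Ulium is at UTC+10:00.
07:00 UTC + 10h = 17:00 local.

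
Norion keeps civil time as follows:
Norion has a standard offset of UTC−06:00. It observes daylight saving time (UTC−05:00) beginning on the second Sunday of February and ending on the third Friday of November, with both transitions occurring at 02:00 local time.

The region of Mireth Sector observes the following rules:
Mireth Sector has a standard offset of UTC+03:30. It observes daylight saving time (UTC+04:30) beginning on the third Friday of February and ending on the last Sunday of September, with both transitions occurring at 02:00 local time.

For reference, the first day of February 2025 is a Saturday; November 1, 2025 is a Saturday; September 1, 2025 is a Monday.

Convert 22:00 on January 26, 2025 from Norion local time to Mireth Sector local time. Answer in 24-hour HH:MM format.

07:30

1 February 2025 is a Saturday, so the first Sunday is February 2 and the second is February 9.
1 November 2025 is a Saturday, so the first Friday is November 7 and the third is November 21.
January 26, 2025 is outside the daylight-saving period (9 February – 21 November), so Norion is on standard time, UTC−06:00.
22:00 Norion + 6h = 04:00 UTC (rolling into the next day, 27 January 2025).
1 February 2025 is a Saturday, so the first Friday is February 7 and the third is February 21.
1 September 2025 is a Monday, so Sundays fall on 7, 14, 21, 28; the last is September 28.
At the standard offset (UTC+03:30), 04:00 UTC + 3h30m = 07:30 Mireth Sector standard time.
Daylight saving runs 21 February – 28 September; the standard-time date in Mireth Sector, January 27, 2025, is outside that window, so Mireth Sector is on standard time at UTC+03:30.
04:00 UTC + 3h30m = 07:30 Mireth Sector.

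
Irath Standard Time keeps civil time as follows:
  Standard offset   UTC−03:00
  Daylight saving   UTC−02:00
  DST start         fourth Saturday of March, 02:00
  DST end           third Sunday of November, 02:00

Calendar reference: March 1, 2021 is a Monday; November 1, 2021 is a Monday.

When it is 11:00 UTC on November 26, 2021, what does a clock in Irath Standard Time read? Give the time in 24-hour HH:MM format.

1 March 2021 is a Monday, so the first Saturday is March 6 and the fourth is March 27.
1 November 2021 is a Monday, so the first Sunday is November 7 and the third is November 21.
At the standard offset (UTC−03:00), 11:00 UTC − 3h = 08:00 Irath Standard Time standard time.
Daylight saving runs 27 March – 21 November; the standard-time date in Irath Standard Time, November 26, 2021, is outside that window, so Irath Standard Time is on standard time at UTC−03:00.
11:00 UTC − 3h = 08:00 local.

08:00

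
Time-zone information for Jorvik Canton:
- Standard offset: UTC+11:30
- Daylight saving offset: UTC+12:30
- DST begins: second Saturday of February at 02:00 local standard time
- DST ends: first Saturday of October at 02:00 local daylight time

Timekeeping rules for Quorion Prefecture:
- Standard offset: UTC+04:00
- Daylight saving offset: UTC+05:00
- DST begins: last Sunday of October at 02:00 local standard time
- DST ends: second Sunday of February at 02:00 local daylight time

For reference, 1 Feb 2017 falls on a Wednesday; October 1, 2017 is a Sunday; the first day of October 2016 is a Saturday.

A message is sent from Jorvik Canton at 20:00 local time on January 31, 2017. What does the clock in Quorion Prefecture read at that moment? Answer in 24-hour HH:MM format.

1 February 2017 is a Wednesday, so the first Saturday is February 4 and the second is February 11.
1 October 2017 is a Sunday, so the first Saturday is October 7.
Daylight saving runs 11 February – 7 October; January 31, 2017 is outside that window, so Jorvik Canton is on standard time at UTC+11:30.
20:00 Jorvik Canton − 11h30m = 08:30 UTC.
1 October 2016 is a Saturday, so Sundays fall on 2, 9, 16, 23, 30; the last is October 30.
1 February 2017 is a Wednesday, so the first Sunday is February 5 and the second is February 12.
At the standard offset (UTC+04:00), 08:30 UTC + 4h = 12:30 Quorion Prefecture standard time.
The standard-time date in Quorion Prefecture, January 31, 2017, lies within the daylight-saving period (30 October 2016 – 12 February 2017), so Quorion Prefecture is on daylight time, UTC+05:00.
08:30 UTC + 5h = 13:30 Quorion Prefecture.

13:30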